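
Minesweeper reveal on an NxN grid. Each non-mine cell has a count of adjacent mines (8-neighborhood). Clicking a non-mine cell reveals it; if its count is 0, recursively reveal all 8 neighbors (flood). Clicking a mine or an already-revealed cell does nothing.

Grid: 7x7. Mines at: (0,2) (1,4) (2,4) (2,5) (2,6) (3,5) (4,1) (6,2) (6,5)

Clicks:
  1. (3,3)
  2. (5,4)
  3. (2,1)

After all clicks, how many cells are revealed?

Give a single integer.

Answer: 15

Derivation:
Click 1 (3,3) count=1: revealed 1 new [(3,3)] -> total=1
Click 2 (5,4) count=1: revealed 1 new [(5,4)] -> total=2
Click 3 (2,1) count=0: revealed 13 new [(0,0) (0,1) (1,0) (1,1) (1,2) (1,3) (2,0) (2,1) (2,2) (2,3) (3,0) (3,1) (3,2)] -> total=15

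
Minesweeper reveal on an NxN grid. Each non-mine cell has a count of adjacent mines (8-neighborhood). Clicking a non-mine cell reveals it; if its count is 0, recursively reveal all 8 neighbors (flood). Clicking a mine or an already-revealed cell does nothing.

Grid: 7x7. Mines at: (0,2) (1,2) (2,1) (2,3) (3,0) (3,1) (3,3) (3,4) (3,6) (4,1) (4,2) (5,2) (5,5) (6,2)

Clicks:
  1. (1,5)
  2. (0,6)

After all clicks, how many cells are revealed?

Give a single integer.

Answer: 11

Derivation:
Click 1 (1,5) count=0: revealed 11 new [(0,3) (0,4) (0,5) (0,6) (1,3) (1,4) (1,5) (1,6) (2,4) (2,5) (2,6)] -> total=11
Click 2 (0,6) count=0: revealed 0 new [(none)] -> total=11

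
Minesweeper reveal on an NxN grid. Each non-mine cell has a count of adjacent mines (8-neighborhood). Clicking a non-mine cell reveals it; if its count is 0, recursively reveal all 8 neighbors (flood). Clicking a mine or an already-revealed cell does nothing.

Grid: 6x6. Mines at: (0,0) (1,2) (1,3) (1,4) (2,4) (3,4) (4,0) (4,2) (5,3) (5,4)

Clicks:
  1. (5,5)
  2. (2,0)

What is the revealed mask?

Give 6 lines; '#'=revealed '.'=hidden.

Answer: ......
##....
##....
##....
......
.....#

Derivation:
Click 1 (5,5) count=1: revealed 1 new [(5,5)] -> total=1
Click 2 (2,0) count=0: revealed 6 new [(1,0) (1,1) (2,0) (2,1) (3,0) (3,1)] -> total=7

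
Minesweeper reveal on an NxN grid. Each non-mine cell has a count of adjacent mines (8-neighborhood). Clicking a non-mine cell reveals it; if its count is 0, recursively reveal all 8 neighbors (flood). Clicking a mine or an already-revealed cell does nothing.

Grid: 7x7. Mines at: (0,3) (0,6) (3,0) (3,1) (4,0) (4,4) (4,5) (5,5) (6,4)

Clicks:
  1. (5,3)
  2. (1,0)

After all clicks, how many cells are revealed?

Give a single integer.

Answer: 10

Derivation:
Click 1 (5,3) count=2: revealed 1 new [(5,3)] -> total=1
Click 2 (1,0) count=0: revealed 9 new [(0,0) (0,1) (0,2) (1,0) (1,1) (1,2) (2,0) (2,1) (2,2)] -> total=10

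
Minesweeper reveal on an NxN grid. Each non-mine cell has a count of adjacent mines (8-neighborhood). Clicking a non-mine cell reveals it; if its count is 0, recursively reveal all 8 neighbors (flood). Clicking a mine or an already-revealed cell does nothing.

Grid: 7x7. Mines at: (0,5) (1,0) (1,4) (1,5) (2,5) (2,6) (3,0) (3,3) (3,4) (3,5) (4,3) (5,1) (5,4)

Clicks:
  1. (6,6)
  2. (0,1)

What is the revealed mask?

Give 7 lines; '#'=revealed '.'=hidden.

Answer: .#.....
.......
.......
.......
.....##
.....##
.....##

Derivation:
Click 1 (6,6) count=0: revealed 6 new [(4,5) (4,6) (5,5) (5,6) (6,5) (6,6)] -> total=6
Click 2 (0,1) count=1: revealed 1 new [(0,1)] -> total=7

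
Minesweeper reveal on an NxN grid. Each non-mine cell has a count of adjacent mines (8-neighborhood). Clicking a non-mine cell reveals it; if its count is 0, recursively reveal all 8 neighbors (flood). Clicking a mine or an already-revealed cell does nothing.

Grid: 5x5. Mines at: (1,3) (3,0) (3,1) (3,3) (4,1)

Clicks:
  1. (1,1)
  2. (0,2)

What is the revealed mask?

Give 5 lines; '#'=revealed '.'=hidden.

Click 1 (1,1) count=0: revealed 9 new [(0,0) (0,1) (0,2) (1,0) (1,1) (1,2) (2,0) (2,1) (2,2)] -> total=9
Click 2 (0,2) count=1: revealed 0 new [(none)] -> total=9

Answer: ###..
###..
###..
.....
.....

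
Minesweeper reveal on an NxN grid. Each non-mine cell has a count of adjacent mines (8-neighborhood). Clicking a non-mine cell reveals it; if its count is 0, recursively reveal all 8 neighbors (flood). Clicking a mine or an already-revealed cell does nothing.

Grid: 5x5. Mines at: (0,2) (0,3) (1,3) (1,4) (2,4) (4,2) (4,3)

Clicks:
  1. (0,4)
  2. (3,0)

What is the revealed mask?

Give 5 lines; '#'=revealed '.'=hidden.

Click 1 (0,4) count=3: revealed 1 new [(0,4)] -> total=1
Click 2 (3,0) count=0: revealed 13 new [(0,0) (0,1) (1,0) (1,1) (1,2) (2,0) (2,1) (2,2) (3,0) (3,1) (3,2) (4,0) (4,1)] -> total=14

Answer: ##..#
###..
###..
###..
##...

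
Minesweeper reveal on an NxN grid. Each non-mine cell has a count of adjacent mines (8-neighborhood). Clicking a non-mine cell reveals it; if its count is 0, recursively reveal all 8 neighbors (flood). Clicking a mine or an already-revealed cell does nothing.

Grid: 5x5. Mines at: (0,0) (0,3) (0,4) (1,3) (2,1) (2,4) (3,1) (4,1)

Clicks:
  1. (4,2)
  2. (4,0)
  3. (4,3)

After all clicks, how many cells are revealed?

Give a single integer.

Answer: 7

Derivation:
Click 1 (4,2) count=2: revealed 1 new [(4,2)] -> total=1
Click 2 (4,0) count=2: revealed 1 new [(4,0)] -> total=2
Click 3 (4,3) count=0: revealed 5 new [(3,2) (3,3) (3,4) (4,3) (4,4)] -> total=7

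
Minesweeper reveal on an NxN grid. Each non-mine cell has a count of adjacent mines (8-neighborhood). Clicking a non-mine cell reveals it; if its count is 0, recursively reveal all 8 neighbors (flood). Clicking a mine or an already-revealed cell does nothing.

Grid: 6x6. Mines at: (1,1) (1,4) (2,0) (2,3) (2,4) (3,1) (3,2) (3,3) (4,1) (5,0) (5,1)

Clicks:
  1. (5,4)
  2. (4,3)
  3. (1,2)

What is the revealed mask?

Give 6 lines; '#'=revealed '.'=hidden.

Answer: ......
..#...
......
....##
..####
..####

Derivation:
Click 1 (5,4) count=0: revealed 10 new [(3,4) (3,5) (4,2) (4,3) (4,4) (4,5) (5,2) (5,3) (5,4) (5,5)] -> total=10
Click 2 (4,3) count=2: revealed 0 new [(none)] -> total=10
Click 3 (1,2) count=2: revealed 1 new [(1,2)] -> total=11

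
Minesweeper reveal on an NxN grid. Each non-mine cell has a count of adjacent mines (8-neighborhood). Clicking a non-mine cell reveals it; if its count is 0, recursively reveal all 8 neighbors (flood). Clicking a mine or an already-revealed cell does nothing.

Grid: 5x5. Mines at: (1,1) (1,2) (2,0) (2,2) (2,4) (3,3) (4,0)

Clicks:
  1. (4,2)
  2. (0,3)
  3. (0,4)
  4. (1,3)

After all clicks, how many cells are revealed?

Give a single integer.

Click 1 (4,2) count=1: revealed 1 new [(4,2)] -> total=1
Click 2 (0,3) count=1: revealed 1 new [(0,3)] -> total=2
Click 3 (0,4) count=0: revealed 3 new [(0,4) (1,3) (1,4)] -> total=5
Click 4 (1,3) count=3: revealed 0 new [(none)] -> total=5

Answer: 5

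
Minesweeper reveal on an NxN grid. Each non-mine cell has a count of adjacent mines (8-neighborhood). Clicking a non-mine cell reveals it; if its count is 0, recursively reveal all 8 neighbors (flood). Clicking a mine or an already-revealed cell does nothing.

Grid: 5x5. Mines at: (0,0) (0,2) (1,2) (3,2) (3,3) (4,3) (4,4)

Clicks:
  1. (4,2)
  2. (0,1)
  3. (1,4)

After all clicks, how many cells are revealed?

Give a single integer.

Click 1 (4,2) count=3: revealed 1 new [(4,2)] -> total=1
Click 2 (0,1) count=3: revealed 1 new [(0,1)] -> total=2
Click 3 (1,4) count=0: revealed 6 new [(0,3) (0,4) (1,3) (1,4) (2,3) (2,4)] -> total=8

Answer: 8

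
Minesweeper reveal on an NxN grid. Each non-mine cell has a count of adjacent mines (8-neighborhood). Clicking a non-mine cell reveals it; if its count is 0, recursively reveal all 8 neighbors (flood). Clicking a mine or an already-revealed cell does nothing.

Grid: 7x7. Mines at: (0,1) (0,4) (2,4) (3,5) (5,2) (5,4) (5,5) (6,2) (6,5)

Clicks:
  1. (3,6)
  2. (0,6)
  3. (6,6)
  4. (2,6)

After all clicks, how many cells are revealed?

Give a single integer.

Click 1 (3,6) count=1: revealed 1 new [(3,6)] -> total=1
Click 2 (0,6) count=0: revealed 6 new [(0,5) (0,6) (1,5) (1,6) (2,5) (2,6)] -> total=7
Click 3 (6,6) count=2: revealed 1 new [(6,6)] -> total=8
Click 4 (2,6) count=1: revealed 0 new [(none)] -> total=8

Answer: 8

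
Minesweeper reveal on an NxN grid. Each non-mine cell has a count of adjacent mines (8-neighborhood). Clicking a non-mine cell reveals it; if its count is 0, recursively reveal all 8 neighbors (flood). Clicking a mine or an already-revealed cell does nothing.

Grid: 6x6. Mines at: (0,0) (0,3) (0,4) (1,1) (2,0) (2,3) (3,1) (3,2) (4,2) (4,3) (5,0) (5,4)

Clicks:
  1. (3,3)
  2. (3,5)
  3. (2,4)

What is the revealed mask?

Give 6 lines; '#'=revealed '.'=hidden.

Click 1 (3,3) count=4: revealed 1 new [(3,3)] -> total=1
Click 2 (3,5) count=0: revealed 8 new [(1,4) (1,5) (2,4) (2,5) (3,4) (3,5) (4,4) (4,5)] -> total=9
Click 3 (2,4) count=1: revealed 0 new [(none)] -> total=9

Answer: ......
....##
....##
...###
....##
......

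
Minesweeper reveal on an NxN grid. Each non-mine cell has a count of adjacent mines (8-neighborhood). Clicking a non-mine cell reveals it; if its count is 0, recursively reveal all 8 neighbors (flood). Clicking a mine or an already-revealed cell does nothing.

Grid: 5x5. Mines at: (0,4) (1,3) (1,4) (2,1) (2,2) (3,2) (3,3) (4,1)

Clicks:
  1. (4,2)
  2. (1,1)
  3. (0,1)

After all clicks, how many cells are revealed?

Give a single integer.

Answer: 7

Derivation:
Click 1 (4,2) count=3: revealed 1 new [(4,2)] -> total=1
Click 2 (1,1) count=2: revealed 1 new [(1,1)] -> total=2
Click 3 (0,1) count=0: revealed 5 new [(0,0) (0,1) (0,2) (1,0) (1,2)] -> total=7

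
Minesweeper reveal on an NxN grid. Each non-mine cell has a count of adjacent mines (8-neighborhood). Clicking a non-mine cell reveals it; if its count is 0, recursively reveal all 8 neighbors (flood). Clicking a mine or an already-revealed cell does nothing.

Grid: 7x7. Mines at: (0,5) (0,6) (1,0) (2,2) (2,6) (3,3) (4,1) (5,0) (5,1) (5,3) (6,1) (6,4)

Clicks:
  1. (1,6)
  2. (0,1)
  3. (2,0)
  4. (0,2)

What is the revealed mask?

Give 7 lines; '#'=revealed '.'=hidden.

Answer: .####..
.####.#
#......
.......
.......
.......
.......

Derivation:
Click 1 (1,6) count=3: revealed 1 new [(1,6)] -> total=1
Click 2 (0,1) count=1: revealed 1 new [(0,1)] -> total=2
Click 3 (2,0) count=1: revealed 1 new [(2,0)] -> total=3
Click 4 (0,2) count=0: revealed 7 new [(0,2) (0,3) (0,4) (1,1) (1,2) (1,3) (1,4)] -> total=10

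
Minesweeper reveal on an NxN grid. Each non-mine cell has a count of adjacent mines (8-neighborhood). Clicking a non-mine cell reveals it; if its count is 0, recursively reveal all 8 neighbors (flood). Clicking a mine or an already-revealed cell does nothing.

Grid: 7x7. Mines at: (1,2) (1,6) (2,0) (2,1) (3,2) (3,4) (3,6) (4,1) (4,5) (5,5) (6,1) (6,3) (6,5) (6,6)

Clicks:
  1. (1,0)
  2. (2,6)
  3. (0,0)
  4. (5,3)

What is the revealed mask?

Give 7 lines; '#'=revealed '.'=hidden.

Click 1 (1,0) count=2: revealed 1 new [(1,0)] -> total=1
Click 2 (2,6) count=2: revealed 1 new [(2,6)] -> total=2
Click 3 (0,0) count=0: revealed 3 new [(0,0) (0,1) (1,1)] -> total=5
Click 4 (5,3) count=1: revealed 1 new [(5,3)] -> total=6

Answer: ##.....
##.....
......#
.......
.......
...#...
.......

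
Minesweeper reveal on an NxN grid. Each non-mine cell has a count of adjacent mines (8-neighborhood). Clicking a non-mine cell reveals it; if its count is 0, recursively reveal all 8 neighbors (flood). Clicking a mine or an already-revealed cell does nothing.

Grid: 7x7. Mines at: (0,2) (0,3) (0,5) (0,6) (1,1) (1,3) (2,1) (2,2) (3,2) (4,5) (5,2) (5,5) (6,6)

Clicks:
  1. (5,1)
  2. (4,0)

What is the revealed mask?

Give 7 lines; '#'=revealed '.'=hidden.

Click 1 (5,1) count=1: revealed 1 new [(5,1)] -> total=1
Click 2 (4,0) count=0: revealed 7 new [(3,0) (3,1) (4,0) (4,1) (5,0) (6,0) (6,1)] -> total=8

Answer: .......
.......
.......
##.....
##.....
##.....
##.....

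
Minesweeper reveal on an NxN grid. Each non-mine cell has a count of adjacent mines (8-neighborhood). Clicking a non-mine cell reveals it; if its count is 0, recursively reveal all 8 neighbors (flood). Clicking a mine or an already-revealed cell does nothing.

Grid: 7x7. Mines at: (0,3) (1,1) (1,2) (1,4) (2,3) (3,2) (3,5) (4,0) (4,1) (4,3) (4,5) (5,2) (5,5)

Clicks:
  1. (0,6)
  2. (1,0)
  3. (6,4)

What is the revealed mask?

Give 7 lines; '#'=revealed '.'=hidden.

Answer: .....##
#....##
.....##
.......
.......
.......
....#..

Derivation:
Click 1 (0,6) count=0: revealed 6 new [(0,5) (0,6) (1,5) (1,6) (2,5) (2,6)] -> total=6
Click 2 (1,0) count=1: revealed 1 new [(1,0)] -> total=7
Click 3 (6,4) count=1: revealed 1 new [(6,4)] -> total=8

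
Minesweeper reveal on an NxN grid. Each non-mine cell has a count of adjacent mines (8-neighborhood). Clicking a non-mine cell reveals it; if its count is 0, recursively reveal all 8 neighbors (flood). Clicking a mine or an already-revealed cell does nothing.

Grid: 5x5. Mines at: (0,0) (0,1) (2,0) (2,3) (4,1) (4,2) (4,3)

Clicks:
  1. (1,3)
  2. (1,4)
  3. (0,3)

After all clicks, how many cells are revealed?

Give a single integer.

Click 1 (1,3) count=1: revealed 1 new [(1,3)] -> total=1
Click 2 (1,4) count=1: revealed 1 new [(1,4)] -> total=2
Click 3 (0,3) count=0: revealed 4 new [(0,2) (0,3) (0,4) (1,2)] -> total=6

Answer: 6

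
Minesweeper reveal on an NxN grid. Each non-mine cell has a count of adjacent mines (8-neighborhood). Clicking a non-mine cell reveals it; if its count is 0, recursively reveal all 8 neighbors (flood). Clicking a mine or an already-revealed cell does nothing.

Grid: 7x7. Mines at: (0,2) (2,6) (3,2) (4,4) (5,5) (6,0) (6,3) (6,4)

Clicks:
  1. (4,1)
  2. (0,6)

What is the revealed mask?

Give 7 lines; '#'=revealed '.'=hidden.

Answer: ...####
...####
...###.
...###.
.#.....
.......
.......

Derivation:
Click 1 (4,1) count=1: revealed 1 new [(4,1)] -> total=1
Click 2 (0,6) count=0: revealed 14 new [(0,3) (0,4) (0,5) (0,6) (1,3) (1,4) (1,5) (1,6) (2,3) (2,4) (2,5) (3,3) (3,4) (3,5)] -> total=15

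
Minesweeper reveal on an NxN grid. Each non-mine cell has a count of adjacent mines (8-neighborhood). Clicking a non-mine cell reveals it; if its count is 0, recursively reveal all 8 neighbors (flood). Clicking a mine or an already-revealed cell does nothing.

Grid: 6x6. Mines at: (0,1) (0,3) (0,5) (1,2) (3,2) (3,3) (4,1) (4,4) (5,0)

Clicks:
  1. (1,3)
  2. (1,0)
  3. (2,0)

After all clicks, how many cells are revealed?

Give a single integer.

Answer: 7

Derivation:
Click 1 (1,3) count=2: revealed 1 new [(1,3)] -> total=1
Click 2 (1,0) count=1: revealed 1 new [(1,0)] -> total=2
Click 3 (2,0) count=0: revealed 5 new [(1,1) (2,0) (2,1) (3,0) (3,1)] -> total=7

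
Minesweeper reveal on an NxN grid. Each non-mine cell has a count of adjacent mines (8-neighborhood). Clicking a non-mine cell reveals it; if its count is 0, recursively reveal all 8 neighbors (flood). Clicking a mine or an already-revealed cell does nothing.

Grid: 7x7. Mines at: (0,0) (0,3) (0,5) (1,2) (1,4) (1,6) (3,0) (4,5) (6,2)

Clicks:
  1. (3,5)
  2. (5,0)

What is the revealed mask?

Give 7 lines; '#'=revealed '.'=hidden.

Click 1 (3,5) count=1: revealed 1 new [(3,5)] -> total=1
Click 2 (5,0) count=0: revealed 6 new [(4,0) (4,1) (5,0) (5,1) (6,0) (6,1)] -> total=7

Answer: .......
.......
.......
.....#.
##.....
##.....
##.....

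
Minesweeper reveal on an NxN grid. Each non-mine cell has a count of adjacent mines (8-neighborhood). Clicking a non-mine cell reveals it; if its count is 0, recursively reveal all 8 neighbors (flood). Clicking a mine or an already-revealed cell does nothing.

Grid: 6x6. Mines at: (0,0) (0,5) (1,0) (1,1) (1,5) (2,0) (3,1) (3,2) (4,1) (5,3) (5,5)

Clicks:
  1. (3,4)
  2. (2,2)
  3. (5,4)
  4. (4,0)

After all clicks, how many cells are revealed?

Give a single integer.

Click 1 (3,4) count=0: revealed 9 new [(2,3) (2,4) (2,5) (3,3) (3,4) (3,5) (4,3) (4,4) (4,5)] -> total=9
Click 2 (2,2) count=3: revealed 1 new [(2,2)] -> total=10
Click 3 (5,4) count=2: revealed 1 new [(5,4)] -> total=11
Click 4 (4,0) count=2: revealed 1 new [(4,0)] -> total=12

Answer: 12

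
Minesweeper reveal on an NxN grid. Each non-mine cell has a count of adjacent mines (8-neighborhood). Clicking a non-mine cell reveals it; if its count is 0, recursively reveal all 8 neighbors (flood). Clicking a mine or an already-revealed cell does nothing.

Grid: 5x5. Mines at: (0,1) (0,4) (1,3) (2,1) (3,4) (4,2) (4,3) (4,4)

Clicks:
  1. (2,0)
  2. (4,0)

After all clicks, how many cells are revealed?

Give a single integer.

Click 1 (2,0) count=1: revealed 1 new [(2,0)] -> total=1
Click 2 (4,0) count=0: revealed 4 new [(3,0) (3,1) (4,0) (4,1)] -> total=5

Answer: 5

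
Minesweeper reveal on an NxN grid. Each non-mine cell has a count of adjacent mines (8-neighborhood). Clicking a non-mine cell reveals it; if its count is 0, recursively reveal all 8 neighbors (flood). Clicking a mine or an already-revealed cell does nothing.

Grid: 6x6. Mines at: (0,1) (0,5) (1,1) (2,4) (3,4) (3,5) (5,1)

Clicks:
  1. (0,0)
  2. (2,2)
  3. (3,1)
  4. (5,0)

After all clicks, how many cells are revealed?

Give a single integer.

Answer: 14

Derivation:
Click 1 (0,0) count=2: revealed 1 new [(0,0)] -> total=1
Click 2 (2,2) count=1: revealed 1 new [(2,2)] -> total=2
Click 3 (3,1) count=0: revealed 11 new [(2,0) (2,1) (2,3) (3,0) (3,1) (3,2) (3,3) (4,0) (4,1) (4,2) (4,3)] -> total=13
Click 4 (5,0) count=1: revealed 1 new [(5,0)] -> total=14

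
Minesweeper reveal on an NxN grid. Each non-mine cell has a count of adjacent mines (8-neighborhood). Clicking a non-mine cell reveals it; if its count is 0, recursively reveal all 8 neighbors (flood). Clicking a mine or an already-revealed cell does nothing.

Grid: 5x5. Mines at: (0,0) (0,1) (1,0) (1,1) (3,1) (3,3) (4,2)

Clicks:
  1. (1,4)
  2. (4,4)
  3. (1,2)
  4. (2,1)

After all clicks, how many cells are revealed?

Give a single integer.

Click 1 (1,4) count=0: revealed 9 new [(0,2) (0,3) (0,4) (1,2) (1,3) (1,4) (2,2) (2,3) (2,4)] -> total=9
Click 2 (4,4) count=1: revealed 1 new [(4,4)] -> total=10
Click 3 (1,2) count=2: revealed 0 new [(none)] -> total=10
Click 4 (2,1) count=3: revealed 1 new [(2,1)] -> total=11

Answer: 11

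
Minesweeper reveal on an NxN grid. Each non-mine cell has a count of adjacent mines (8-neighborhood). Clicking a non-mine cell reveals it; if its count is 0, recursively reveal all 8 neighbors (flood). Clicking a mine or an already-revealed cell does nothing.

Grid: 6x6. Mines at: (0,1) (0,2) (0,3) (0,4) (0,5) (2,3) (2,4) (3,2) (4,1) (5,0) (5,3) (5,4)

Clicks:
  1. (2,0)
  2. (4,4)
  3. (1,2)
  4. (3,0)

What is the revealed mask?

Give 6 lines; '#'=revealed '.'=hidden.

Click 1 (2,0) count=0: revealed 6 new [(1,0) (1,1) (2,0) (2,1) (3,0) (3,1)] -> total=6
Click 2 (4,4) count=2: revealed 1 new [(4,4)] -> total=7
Click 3 (1,2) count=4: revealed 1 new [(1,2)] -> total=8
Click 4 (3,0) count=1: revealed 0 new [(none)] -> total=8

Answer: ......
###...
##....
##....
....#.
......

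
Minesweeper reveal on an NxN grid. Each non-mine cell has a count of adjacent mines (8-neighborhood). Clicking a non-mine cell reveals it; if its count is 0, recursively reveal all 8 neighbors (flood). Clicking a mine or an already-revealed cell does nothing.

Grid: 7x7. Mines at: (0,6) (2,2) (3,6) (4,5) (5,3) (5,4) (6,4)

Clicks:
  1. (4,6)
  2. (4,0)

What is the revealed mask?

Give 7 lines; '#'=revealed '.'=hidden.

Answer: ######.
######.
##.###.
######.
###...#
###....
###....

Derivation:
Click 1 (4,6) count=2: revealed 1 new [(4,6)] -> total=1
Click 2 (4,0) count=0: revealed 32 new [(0,0) (0,1) (0,2) (0,3) (0,4) (0,5) (1,0) (1,1) (1,2) (1,3) (1,4) (1,5) (2,0) (2,1) (2,3) (2,4) (2,5) (3,0) (3,1) (3,2) (3,3) (3,4) (3,5) (4,0) (4,1) (4,2) (5,0) (5,1) (5,2) (6,0) (6,1) (6,2)] -> total=33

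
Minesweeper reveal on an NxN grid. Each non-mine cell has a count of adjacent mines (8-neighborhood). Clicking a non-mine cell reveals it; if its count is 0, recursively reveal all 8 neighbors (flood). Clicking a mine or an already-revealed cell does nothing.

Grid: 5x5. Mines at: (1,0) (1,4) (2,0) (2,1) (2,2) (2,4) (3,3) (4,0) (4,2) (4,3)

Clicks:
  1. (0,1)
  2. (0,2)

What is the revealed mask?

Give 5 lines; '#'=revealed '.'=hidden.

Click 1 (0,1) count=1: revealed 1 new [(0,1)] -> total=1
Click 2 (0,2) count=0: revealed 5 new [(0,2) (0,3) (1,1) (1,2) (1,3)] -> total=6

Answer: .###.
.###.
.....
.....
.....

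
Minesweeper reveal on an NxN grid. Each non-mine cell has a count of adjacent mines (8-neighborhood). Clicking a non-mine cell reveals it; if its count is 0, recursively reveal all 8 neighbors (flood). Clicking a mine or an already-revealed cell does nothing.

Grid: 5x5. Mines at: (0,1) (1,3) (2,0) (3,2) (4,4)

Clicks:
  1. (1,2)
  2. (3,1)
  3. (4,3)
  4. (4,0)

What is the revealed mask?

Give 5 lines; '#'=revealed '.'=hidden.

Click 1 (1,2) count=2: revealed 1 new [(1,2)] -> total=1
Click 2 (3,1) count=2: revealed 1 new [(3,1)] -> total=2
Click 3 (4,3) count=2: revealed 1 new [(4,3)] -> total=3
Click 4 (4,0) count=0: revealed 3 new [(3,0) (4,0) (4,1)] -> total=6

Answer: .....
..#..
.....
##...
##.#.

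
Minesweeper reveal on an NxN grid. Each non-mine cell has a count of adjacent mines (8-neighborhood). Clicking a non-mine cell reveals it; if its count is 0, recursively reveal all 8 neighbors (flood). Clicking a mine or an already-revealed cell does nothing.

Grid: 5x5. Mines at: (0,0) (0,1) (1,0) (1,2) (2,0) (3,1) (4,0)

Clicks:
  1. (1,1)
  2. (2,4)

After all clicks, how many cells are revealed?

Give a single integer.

Click 1 (1,1) count=5: revealed 1 new [(1,1)] -> total=1
Click 2 (2,4) count=0: revealed 13 new [(0,3) (0,4) (1,3) (1,4) (2,2) (2,3) (2,4) (3,2) (3,3) (3,4) (4,2) (4,3) (4,4)] -> total=14

Answer: 14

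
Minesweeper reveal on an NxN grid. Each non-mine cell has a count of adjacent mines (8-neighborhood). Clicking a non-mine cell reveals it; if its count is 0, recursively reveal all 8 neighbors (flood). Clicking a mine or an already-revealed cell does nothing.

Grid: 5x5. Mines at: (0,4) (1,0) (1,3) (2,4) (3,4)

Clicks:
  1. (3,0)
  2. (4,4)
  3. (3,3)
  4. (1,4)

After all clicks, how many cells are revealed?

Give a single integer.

Answer: 14

Derivation:
Click 1 (3,0) count=0: revealed 12 new [(2,0) (2,1) (2,2) (2,3) (3,0) (3,1) (3,2) (3,3) (4,0) (4,1) (4,2) (4,3)] -> total=12
Click 2 (4,4) count=1: revealed 1 new [(4,4)] -> total=13
Click 3 (3,3) count=2: revealed 0 new [(none)] -> total=13
Click 4 (1,4) count=3: revealed 1 new [(1,4)] -> total=14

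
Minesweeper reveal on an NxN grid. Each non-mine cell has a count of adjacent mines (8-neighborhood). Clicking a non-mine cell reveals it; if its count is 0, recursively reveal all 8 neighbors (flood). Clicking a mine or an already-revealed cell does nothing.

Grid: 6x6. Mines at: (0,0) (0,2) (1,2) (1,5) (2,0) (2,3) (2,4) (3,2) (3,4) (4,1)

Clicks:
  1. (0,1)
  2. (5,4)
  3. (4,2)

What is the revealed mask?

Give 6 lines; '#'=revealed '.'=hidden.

Click 1 (0,1) count=3: revealed 1 new [(0,1)] -> total=1
Click 2 (5,4) count=0: revealed 8 new [(4,2) (4,3) (4,4) (4,5) (5,2) (5,3) (5,4) (5,5)] -> total=9
Click 3 (4,2) count=2: revealed 0 new [(none)] -> total=9

Answer: .#....
......
......
......
..####
..####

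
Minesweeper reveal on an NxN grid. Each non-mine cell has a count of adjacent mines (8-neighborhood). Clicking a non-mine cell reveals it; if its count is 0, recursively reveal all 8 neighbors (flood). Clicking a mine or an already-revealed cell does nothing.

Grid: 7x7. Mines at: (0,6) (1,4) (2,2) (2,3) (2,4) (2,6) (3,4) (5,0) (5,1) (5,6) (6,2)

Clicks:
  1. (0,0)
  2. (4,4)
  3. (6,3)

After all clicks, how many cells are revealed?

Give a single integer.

Answer: 16

Derivation:
Click 1 (0,0) count=0: revealed 14 new [(0,0) (0,1) (0,2) (0,3) (1,0) (1,1) (1,2) (1,3) (2,0) (2,1) (3,0) (3,1) (4,0) (4,1)] -> total=14
Click 2 (4,4) count=1: revealed 1 new [(4,4)] -> total=15
Click 3 (6,3) count=1: revealed 1 new [(6,3)] -> total=16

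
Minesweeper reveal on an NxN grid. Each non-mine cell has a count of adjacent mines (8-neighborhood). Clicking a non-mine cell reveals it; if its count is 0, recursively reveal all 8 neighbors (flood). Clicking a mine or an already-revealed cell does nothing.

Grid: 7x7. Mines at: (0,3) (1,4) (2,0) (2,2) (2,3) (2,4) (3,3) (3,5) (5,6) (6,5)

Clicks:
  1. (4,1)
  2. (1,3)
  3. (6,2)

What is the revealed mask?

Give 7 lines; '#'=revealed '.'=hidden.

Click 1 (4,1) count=0: revealed 18 new [(3,0) (3,1) (3,2) (4,0) (4,1) (4,2) (4,3) (4,4) (5,0) (5,1) (5,2) (5,3) (5,4) (6,0) (6,1) (6,2) (6,3) (6,4)] -> total=18
Click 2 (1,3) count=5: revealed 1 new [(1,3)] -> total=19
Click 3 (6,2) count=0: revealed 0 new [(none)] -> total=19

Answer: .......
...#...
.......
###....
#####..
#####..
#####..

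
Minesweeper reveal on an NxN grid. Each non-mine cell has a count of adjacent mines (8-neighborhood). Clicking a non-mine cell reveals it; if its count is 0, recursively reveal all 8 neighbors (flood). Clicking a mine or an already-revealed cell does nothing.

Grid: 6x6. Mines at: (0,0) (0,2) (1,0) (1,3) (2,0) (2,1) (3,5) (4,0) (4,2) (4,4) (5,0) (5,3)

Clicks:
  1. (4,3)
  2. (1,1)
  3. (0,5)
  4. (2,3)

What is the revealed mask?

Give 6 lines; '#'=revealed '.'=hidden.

Answer: ....##
.#..##
...###
......
...#..
......

Derivation:
Click 1 (4,3) count=3: revealed 1 new [(4,3)] -> total=1
Click 2 (1,1) count=5: revealed 1 new [(1,1)] -> total=2
Click 3 (0,5) count=0: revealed 6 new [(0,4) (0,5) (1,4) (1,5) (2,4) (2,5)] -> total=8
Click 4 (2,3) count=1: revealed 1 new [(2,3)] -> total=9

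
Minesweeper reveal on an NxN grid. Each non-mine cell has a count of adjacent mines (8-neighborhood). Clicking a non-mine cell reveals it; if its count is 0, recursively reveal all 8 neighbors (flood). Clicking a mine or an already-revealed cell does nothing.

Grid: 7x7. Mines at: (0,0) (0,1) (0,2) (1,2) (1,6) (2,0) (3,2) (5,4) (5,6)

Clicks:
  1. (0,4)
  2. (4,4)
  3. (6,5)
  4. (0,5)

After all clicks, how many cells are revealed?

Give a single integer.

Click 1 (0,4) count=0: revealed 18 new [(0,3) (0,4) (0,5) (1,3) (1,4) (1,5) (2,3) (2,4) (2,5) (2,6) (3,3) (3,4) (3,5) (3,6) (4,3) (4,4) (4,5) (4,6)] -> total=18
Click 2 (4,4) count=1: revealed 0 new [(none)] -> total=18
Click 3 (6,5) count=2: revealed 1 new [(6,5)] -> total=19
Click 4 (0,5) count=1: revealed 0 new [(none)] -> total=19

Answer: 19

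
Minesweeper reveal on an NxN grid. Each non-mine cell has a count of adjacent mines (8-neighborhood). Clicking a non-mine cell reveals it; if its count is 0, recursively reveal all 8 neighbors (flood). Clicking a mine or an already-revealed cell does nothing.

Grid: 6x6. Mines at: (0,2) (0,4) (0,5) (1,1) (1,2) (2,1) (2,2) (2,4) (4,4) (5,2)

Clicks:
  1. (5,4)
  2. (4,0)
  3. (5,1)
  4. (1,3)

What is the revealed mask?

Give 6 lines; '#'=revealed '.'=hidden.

Click 1 (5,4) count=1: revealed 1 new [(5,4)] -> total=1
Click 2 (4,0) count=0: revealed 6 new [(3,0) (3,1) (4,0) (4,1) (5,0) (5,1)] -> total=7
Click 3 (5,1) count=1: revealed 0 new [(none)] -> total=7
Click 4 (1,3) count=5: revealed 1 new [(1,3)] -> total=8

Answer: ......
...#..
......
##....
##....
##..#.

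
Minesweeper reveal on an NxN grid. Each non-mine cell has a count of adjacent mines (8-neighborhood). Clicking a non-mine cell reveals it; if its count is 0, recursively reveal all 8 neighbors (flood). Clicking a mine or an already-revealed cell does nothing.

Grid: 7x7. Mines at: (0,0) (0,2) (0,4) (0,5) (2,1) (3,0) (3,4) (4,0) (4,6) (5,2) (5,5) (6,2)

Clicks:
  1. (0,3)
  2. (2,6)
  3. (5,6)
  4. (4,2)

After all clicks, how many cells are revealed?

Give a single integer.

Answer: 9

Derivation:
Click 1 (0,3) count=2: revealed 1 new [(0,3)] -> total=1
Click 2 (2,6) count=0: revealed 6 new [(1,5) (1,6) (2,5) (2,6) (3,5) (3,6)] -> total=7
Click 3 (5,6) count=2: revealed 1 new [(5,6)] -> total=8
Click 4 (4,2) count=1: revealed 1 new [(4,2)] -> total=9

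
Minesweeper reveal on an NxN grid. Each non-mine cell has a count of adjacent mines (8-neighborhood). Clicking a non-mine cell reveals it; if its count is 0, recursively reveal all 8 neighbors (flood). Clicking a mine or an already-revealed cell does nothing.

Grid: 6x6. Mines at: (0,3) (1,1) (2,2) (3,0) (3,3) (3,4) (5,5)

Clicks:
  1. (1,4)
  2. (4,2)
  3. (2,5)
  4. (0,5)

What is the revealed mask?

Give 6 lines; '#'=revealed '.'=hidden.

Click 1 (1,4) count=1: revealed 1 new [(1,4)] -> total=1
Click 2 (4,2) count=1: revealed 1 new [(4,2)] -> total=2
Click 3 (2,5) count=1: revealed 1 new [(2,5)] -> total=3
Click 4 (0,5) count=0: revealed 4 new [(0,4) (0,5) (1,5) (2,4)] -> total=7

Answer: ....##
....##
....##
......
..#...
......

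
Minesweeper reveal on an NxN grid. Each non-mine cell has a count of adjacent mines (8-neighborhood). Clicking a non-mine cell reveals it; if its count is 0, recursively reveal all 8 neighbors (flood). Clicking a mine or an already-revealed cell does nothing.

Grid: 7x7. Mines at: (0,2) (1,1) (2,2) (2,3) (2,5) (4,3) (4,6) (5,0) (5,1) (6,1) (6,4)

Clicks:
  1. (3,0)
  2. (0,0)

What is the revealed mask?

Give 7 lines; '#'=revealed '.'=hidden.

Click 1 (3,0) count=0: revealed 6 new [(2,0) (2,1) (3,0) (3,1) (4,0) (4,1)] -> total=6
Click 2 (0,0) count=1: revealed 1 new [(0,0)] -> total=7

Answer: #......
.......
##.....
##.....
##.....
.......
.......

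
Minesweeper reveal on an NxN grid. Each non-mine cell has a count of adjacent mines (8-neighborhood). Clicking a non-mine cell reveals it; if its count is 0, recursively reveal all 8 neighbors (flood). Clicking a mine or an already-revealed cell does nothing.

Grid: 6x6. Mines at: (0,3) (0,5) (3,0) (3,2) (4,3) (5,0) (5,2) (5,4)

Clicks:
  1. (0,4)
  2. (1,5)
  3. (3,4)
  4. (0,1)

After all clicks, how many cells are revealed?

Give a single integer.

Answer: 12

Derivation:
Click 1 (0,4) count=2: revealed 1 new [(0,4)] -> total=1
Click 2 (1,5) count=1: revealed 1 new [(1,5)] -> total=2
Click 3 (3,4) count=1: revealed 1 new [(3,4)] -> total=3
Click 4 (0,1) count=0: revealed 9 new [(0,0) (0,1) (0,2) (1,0) (1,1) (1,2) (2,0) (2,1) (2,2)] -> total=12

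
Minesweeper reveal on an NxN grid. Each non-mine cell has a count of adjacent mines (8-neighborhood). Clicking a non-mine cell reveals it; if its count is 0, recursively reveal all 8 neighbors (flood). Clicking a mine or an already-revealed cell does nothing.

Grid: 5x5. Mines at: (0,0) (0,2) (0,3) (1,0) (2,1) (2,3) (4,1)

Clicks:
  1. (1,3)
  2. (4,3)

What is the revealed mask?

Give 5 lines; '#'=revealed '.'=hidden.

Click 1 (1,3) count=3: revealed 1 new [(1,3)] -> total=1
Click 2 (4,3) count=0: revealed 6 new [(3,2) (3,3) (3,4) (4,2) (4,3) (4,4)] -> total=7

Answer: .....
...#.
.....
..###
..###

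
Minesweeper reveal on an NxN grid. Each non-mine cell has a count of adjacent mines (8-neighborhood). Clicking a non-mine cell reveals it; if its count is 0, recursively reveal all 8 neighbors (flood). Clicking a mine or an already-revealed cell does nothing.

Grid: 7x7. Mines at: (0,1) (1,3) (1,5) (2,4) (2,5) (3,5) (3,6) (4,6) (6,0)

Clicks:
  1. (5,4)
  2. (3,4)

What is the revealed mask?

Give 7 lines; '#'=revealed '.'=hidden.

Answer: .......
###....
####...
#####..
######.
#######
.######

Derivation:
Click 1 (5,4) count=0: revealed 31 new [(1,0) (1,1) (1,2) (2,0) (2,1) (2,2) (2,3) (3,0) (3,1) (3,2) (3,3) (3,4) (4,0) (4,1) (4,2) (4,3) (4,4) (4,5) (5,0) (5,1) (5,2) (5,3) (5,4) (5,5) (5,6) (6,1) (6,2) (6,3) (6,4) (6,5) (6,6)] -> total=31
Click 2 (3,4) count=3: revealed 0 new [(none)] -> total=31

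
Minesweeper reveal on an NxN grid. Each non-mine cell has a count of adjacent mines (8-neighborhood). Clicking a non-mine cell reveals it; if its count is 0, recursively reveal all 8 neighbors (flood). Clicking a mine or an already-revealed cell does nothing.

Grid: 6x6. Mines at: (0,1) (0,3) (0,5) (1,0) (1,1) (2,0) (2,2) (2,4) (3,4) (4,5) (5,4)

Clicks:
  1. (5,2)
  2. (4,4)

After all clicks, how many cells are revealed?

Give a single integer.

Answer: 13

Derivation:
Click 1 (5,2) count=0: revealed 12 new [(3,0) (3,1) (3,2) (3,3) (4,0) (4,1) (4,2) (4,3) (5,0) (5,1) (5,2) (5,3)] -> total=12
Click 2 (4,4) count=3: revealed 1 new [(4,4)] -> total=13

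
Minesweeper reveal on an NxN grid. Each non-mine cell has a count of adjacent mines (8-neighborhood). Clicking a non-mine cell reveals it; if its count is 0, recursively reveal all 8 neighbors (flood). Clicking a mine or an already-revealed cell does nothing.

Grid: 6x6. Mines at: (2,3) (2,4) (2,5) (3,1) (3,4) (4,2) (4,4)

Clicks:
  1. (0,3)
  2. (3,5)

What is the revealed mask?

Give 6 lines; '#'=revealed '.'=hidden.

Answer: ######
######
###...
.....#
......
......

Derivation:
Click 1 (0,3) count=0: revealed 15 new [(0,0) (0,1) (0,2) (0,3) (0,4) (0,5) (1,0) (1,1) (1,2) (1,3) (1,4) (1,5) (2,0) (2,1) (2,2)] -> total=15
Click 2 (3,5) count=4: revealed 1 new [(3,5)] -> total=16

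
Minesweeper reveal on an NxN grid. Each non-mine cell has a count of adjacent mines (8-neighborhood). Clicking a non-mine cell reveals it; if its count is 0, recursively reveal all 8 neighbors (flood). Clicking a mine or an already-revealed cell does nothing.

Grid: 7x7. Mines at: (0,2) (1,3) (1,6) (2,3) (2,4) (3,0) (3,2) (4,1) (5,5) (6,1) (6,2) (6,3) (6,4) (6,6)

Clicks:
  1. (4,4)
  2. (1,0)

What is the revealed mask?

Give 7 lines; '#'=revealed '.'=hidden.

Answer: ##.....
##.....
##.....
.......
....#..
.......
.......

Derivation:
Click 1 (4,4) count=1: revealed 1 new [(4,4)] -> total=1
Click 2 (1,0) count=0: revealed 6 new [(0,0) (0,1) (1,0) (1,1) (2,0) (2,1)] -> total=7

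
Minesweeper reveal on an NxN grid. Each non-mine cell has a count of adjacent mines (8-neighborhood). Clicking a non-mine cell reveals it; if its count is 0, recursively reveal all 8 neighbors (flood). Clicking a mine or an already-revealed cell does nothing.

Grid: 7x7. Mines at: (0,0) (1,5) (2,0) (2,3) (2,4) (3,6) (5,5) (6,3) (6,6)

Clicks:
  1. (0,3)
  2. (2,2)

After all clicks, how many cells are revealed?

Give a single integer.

Click 1 (0,3) count=0: revealed 8 new [(0,1) (0,2) (0,3) (0,4) (1,1) (1,2) (1,3) (1,4)] -> total=8
Click 2 (2,2) count=1: revealed 1 new [(2,2)] -> total=9

Answer: 9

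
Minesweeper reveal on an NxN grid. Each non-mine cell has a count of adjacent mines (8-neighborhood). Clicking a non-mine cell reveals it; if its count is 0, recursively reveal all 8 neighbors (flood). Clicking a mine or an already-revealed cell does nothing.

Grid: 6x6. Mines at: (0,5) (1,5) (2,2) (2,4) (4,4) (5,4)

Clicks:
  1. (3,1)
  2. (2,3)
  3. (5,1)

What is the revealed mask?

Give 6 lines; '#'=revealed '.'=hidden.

Click 1 (3,1) count=1: revealed 1 new [(3,1)] -> total=1
Click 2 (2,3) count=2: revealed 1 new [(2,3)] -> total=2
Click 3 (5,1) count=0: revealed 23 new [(0,0) (0,1) (0,2) (0,3) (0,4) (1,0) (1,1) (1,2) (1,3) (1,4) (2,0) (2,1) (3,0) (3,2) (3,3) (4,0) (4,1) (4,2) (4,3) (5,0) (5,1) (5,2) (5,3)] -> total=25

Answer: #####.
#####.
##.#..
####..
####..
####..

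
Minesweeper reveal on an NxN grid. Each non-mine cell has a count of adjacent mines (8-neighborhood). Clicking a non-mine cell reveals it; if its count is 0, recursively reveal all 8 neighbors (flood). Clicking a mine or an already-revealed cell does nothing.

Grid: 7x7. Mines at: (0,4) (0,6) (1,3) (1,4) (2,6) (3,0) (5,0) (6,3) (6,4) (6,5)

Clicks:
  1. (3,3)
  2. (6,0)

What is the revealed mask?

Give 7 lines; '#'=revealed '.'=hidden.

Answer: .......
.......
.#####.
.######
.######
.######
#......

Derivation:
Click 1 (3,3) count=0: revealed 23 new [(2,1) (2,2) (2,3) (2,4) (2,5) (3,1) (3,2) (3,3) (3,4) (3,5) (3,6) (4,1) (4,2) (4,3) (4,4) (4,5) (4,6) (5,1) (5,2) (5,3) (5,4) (5,5) (5,6)] -> total=23
Click 2 (6,0) count=1: revealed 1 new [(6,0)] -> total=24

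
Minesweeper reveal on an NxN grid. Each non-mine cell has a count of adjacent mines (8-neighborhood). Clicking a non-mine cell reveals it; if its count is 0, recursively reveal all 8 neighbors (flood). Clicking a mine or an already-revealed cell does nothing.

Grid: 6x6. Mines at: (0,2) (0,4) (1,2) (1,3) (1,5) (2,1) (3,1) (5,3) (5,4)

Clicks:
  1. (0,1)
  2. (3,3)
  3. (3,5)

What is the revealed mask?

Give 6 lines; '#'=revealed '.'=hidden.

Click 1 (0,1) count=2: revealed 1 new [(0,1)] -> total=1
Click 2 (3,3) count=0: revealed 12 new [(2,2) (2,3) (2,4) (2,5) (3,2) (3,3) (3,4) (3,5) (4,2) (4,3) (4,4) (4,5)] -> total=13
Click 3 (3,5) count=0: revealed 0 new [(none)] -> total=13

Answer: .#....
......
..####
..####
..####
......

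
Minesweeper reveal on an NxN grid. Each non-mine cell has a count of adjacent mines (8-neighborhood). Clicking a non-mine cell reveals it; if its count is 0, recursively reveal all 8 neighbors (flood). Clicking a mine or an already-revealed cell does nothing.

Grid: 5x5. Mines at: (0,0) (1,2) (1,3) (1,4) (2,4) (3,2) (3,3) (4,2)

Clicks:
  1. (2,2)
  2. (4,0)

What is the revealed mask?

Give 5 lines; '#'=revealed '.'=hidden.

Answer: .....
##...
###..
##...
##...

Derivation:
Click 1 (2,2) count=4: revealed 1 new [(2,2)] -> total=1
Click 2 (4,0) count=0: revealed 8 new [(1,0) (1,1) (2,0) (2,1) (3,0) (3,1) (4,0) (4,1)] -> total=9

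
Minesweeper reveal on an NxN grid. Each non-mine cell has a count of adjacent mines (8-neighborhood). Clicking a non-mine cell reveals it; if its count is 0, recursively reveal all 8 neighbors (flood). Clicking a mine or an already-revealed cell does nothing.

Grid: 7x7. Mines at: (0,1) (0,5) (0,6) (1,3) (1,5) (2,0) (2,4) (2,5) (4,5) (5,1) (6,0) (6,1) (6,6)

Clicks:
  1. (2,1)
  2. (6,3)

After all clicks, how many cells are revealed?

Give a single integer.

Click 1 (2,1) count=1: revealed 1 new [(2,1)] -> total=1
Click 2 (6,3) count=0: revealed 18 new [(2,2) (2,3) (3,1) (3,2) (3,3) (3,4) (4,1) (4,2) (4,3) (4,4) (5,2) (5,3) (5,4) (5,5) (6,2) (6,3) (6,4) (6,5)] -> total=19

Answer: 19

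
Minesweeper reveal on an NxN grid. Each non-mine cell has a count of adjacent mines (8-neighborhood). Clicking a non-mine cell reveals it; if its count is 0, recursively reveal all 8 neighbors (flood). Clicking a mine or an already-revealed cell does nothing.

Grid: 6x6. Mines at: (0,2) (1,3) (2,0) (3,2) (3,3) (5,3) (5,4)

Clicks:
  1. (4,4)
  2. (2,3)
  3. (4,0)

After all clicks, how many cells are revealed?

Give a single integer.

Answer: 10

Derivation:
Click 1 (4,4) count=3: revealed 1 new [(4,4)] -> total=1
Click 2 (2,3) count=3: revealed 1 new [(2,3)] -> total=2
Click 3 (4,0) count=0: revealed 8 new [(3,0) (3,1) (4,0) (4,1) (4,2) (5,0) (5,1) (5,2)] -> total=10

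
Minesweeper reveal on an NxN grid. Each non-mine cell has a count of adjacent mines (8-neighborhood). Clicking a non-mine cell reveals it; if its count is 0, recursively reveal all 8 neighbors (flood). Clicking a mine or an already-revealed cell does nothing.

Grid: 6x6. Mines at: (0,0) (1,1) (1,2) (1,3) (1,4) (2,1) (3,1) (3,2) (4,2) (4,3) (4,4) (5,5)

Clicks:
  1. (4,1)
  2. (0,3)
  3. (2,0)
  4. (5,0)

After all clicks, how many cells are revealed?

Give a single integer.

Click 1 (4,1) count=3: revealed 1 new [(4,1)] -> total=1
Click 2 (0,3) count=3: revealed 1 new [(0,3)] -> total=2
Click 3 (2,0) count=3: revealed 1 new [(2,0)] -> total=3
Click 4 (5,0) count=0: revealed 3 new [(4,0) (5,0) (5,1)] -> total=6

Answer: 6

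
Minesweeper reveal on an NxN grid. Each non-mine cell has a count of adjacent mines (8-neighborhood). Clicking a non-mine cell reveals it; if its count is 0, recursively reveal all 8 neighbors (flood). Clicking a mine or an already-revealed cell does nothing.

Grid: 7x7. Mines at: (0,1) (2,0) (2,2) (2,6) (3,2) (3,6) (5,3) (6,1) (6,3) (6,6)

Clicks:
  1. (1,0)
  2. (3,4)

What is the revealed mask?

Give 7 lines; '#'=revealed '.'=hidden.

Click 1 (1,0) count=2: revealed 1 new [(1,0)] -> total=1
Click 2 (3,4) count=0: revealed 19 new [(0,2) (0,3) (0,4) (0,5) (0,6) (1,2) (1,3) (1,4) (1,5) (1,6) (2,3) (2,4) (2,5) (3,3) (3,4) (3,5) (4,3) (4,4) (4,5)] -> total=20

Answer: ..#####
#.#####
...###.
...###.
...###.
.......
.......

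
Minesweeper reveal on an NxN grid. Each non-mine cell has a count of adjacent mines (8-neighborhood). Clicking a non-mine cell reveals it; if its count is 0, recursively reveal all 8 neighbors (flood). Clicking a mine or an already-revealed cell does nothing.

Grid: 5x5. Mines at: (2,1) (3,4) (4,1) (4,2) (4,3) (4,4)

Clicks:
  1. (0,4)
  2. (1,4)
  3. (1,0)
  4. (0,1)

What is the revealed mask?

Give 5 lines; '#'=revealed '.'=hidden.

Answer: #####
#####
..###
.....
.....

Derivation:
Click 1 (0,4) count=0: revealed 13 new [(0,0) (0,1) (0,2) (0,3) (0,4) (1,0) (1,1) (1,2) (1,3) (1,4) (2,2) (2,3) (2,4)] -> total=13
Click 2 (1,4) count=0: revealed 0 new [(none)] -> total=13
Click 3 (1,0) count=1: revealed 0 new [(none)] -> total=13
Click 4 (0,1) count=0: revealed 0 new [(none)] -> total=13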